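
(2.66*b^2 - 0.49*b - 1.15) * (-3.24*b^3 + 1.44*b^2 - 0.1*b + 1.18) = -8.6184*b^5 + 5.418*b^4 + 2.7544*b^3 + 1.5318*b^2 - 0.4632*b - 1.357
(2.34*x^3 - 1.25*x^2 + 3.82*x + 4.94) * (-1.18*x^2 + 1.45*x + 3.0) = -2.7612*x^5 + 4.868*x^4 + 0.6999*x^3 - 4.0402*x^2 + 18.623*x + 14.82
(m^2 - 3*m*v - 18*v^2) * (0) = 0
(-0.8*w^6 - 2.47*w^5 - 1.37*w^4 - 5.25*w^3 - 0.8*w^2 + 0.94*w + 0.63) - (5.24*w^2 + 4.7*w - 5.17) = -0.8*w^6 - 2.47*w^5 - 1.37*w^4 - 5.25*w^3 - 6.04*w^2 - 3.76*w + 5.8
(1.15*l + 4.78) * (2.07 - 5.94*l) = -6.831*l^2 - 26.0127*l + 9.8946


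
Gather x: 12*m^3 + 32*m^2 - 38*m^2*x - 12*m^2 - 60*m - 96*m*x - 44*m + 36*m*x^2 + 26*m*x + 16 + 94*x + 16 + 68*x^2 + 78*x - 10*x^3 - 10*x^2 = 12*m^3 + 20*m^2 - 104*m - 10*x^3 + x^2*(36*m + 58) + x*(-38*m^2 - 70*m + 172) + 32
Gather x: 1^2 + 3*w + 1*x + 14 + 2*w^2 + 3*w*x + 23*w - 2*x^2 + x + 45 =2*w^2 + 26*w - 2*x^2 + x*(3*w + 2) + 60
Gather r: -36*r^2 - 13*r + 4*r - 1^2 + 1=-36*r^2 - 9*r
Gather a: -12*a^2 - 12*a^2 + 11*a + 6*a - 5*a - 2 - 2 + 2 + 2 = -24*a^2 + 12*a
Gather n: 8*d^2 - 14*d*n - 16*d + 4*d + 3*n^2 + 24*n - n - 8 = 8*d^2 - 12*d + 3*n^2 + n*(23 - 14*d) - 8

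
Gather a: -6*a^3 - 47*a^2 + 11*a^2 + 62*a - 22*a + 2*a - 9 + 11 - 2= -6*a^3 - 36*a^2 + 42*a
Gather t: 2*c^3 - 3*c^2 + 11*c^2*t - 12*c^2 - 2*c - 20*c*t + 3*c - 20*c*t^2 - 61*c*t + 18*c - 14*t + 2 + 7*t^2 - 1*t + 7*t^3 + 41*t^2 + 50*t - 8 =2*c^3 - 15*c^2 + 19*c + 7*t^3 + t^2*(48 - 20*c) + t*(11*c^2 - 81*c + 35) - 6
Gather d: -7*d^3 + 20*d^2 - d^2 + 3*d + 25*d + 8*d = -7*d^3 + 19*d^2 + 36*d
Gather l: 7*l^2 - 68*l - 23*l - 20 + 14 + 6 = 7*l^2 - 91*l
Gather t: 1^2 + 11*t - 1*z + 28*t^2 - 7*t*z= 28*t^2 + t*(11 - 7*z) - z + 1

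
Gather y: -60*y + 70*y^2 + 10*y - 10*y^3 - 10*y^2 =-10*y^3 + 60*y^2 - 50*y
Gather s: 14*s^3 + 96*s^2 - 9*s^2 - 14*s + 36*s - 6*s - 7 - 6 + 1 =14*s^3 + 87*s^2 + 16*s - 12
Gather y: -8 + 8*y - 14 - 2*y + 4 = 6*y - 18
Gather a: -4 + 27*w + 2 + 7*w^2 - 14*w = 7*w^2 + 13*w - 2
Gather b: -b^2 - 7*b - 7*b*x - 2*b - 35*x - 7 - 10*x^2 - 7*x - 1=-b^2 + b*(-7*x - 9) - 10*x^2 - 42*x - 8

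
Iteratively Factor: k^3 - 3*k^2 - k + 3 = (k - 1)*(k^2 - 2*k - 3) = (k - 3)*(k - 1)*(k + 1)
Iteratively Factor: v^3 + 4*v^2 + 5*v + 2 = (v + 2)*(v^2 + 2*v + 1) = (v + 1)*(v + 2)*(v + 1)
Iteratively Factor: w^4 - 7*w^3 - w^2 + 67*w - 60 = (w - 4)*(w^3 - 3*w^2 - 13*w + 15) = (w - 4)*(w + 3)*(w^2 - 6*w + 5) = (w - 5)*(w - 4)*(w + 3)*(w - 1)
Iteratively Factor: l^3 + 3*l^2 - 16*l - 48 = (l + 4)*(l^2 - l - 12) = (l + 3)*(l + 4)*(l - 4)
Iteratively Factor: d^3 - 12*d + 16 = (d + 4)*(d^2 - 4*d + 4) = (d - 2)*(d + 4)*(d - 2)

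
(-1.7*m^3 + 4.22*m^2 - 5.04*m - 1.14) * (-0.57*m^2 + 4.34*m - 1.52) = 0.969*m^5 - 9.7834*m^4 + 23.7716*m^3 - 27.6382*m^2 + 2.7132*m + 1.7328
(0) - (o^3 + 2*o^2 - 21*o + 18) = -o^3 - 2*o^2 + 21*o - 18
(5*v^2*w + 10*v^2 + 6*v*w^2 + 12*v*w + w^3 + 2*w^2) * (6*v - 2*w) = 30*v^3*w + 60*v^3 + 26*v^2*w^2 + 52*v^2*w - 6*v*w^3 - 12*v*w^2 - 2*w^4 - 4*w^3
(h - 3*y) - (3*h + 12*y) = -2*h - 15*y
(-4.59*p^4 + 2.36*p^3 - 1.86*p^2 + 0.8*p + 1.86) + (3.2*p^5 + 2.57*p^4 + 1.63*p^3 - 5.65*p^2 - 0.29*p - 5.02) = 3.2*p^5 - 2.02*p^4 + 3.99*p^3 - 7.51*p^2 + 0.51*p - 3.16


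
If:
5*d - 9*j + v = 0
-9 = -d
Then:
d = 9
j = v/9 + 5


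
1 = 1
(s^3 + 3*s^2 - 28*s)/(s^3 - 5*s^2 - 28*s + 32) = s*(s^2 + 3*s - 28)/(s^3 - 5*s^2 - 28*s + 32)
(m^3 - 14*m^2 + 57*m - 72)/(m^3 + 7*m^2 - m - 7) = (m^3 - 14*m^2 + 57*m - 72)/(m^3 + 7*m^2 - m - 7)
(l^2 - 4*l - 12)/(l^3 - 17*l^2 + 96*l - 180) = (l + 2)/(l^2 - 11*l + 30)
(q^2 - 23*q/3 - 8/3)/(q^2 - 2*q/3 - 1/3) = (q - 8)/(q - 1)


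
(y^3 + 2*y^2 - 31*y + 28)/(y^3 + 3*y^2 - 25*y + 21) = (y - 4)/(y - 3)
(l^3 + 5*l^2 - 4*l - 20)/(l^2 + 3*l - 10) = l + 2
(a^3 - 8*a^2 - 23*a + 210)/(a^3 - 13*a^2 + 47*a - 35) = (a^2 - a - 30)/(a^2 - 6*a + 5)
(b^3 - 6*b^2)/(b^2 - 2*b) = b*(b - 6)/(b - 2)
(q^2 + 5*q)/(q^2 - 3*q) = (q + 5)/(q - 3)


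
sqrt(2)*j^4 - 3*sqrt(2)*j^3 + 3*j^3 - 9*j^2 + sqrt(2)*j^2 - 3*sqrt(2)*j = j*(j - 3)*(j + sqrt(2))*(sqrt(2)*j + 1)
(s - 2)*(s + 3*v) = s^2 + 3*s*v - 2*s - 6*v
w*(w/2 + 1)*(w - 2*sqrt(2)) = w^3/2 - sqrt(2)*w^2 + w^2 - 2*sqrt(2)*w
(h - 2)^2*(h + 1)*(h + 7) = h^4 + 4*h^3 - 21*h^2 + 4*h + 28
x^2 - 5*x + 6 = (x - 3)*(x - 2)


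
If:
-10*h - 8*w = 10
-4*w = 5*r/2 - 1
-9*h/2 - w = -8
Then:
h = 37/13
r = 526/65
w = -125/26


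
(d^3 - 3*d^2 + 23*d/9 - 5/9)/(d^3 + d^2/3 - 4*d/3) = (9*d^2 - 18*d + 5)/(3*d*(3*d + 4))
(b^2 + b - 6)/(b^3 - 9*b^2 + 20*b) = (b^2 + b - 6)/(b*(b^2 - 9*b + 20))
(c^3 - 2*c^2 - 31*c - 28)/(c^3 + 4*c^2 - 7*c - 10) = (c^2 - 3*c - 28)/(c^2 + 3*c - 10)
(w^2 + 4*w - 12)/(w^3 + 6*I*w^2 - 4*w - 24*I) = (w + 6)/(w^2 + w*(2 + 6*I) + 12*I)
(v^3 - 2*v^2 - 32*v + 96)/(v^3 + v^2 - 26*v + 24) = (v - 4)/(v - 1)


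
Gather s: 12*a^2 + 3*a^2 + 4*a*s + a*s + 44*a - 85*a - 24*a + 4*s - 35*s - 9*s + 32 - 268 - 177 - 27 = 15*a^2 - 65*a + s*(5*a - 40) - 440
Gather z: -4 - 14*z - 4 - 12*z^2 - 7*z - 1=-12*z^2 - 21*z - 9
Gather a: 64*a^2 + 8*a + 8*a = 64*a^2 + 16*a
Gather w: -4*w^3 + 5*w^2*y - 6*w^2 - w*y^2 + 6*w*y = -4*w^3 + w^2*(5*y - 6) + w*(-y^2 + 6*y)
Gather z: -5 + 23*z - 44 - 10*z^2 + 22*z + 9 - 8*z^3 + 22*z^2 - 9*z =-8*z^3 + 12*z^2 + 36*z - 40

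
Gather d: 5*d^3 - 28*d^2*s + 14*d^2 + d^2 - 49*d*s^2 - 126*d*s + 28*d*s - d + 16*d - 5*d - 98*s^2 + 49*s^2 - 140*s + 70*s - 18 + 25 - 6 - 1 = 5*d^3 + d^2*(15 - 28*s) + d*(-49*s^2 - 98*s + 10) - 49*s^2 - 70*s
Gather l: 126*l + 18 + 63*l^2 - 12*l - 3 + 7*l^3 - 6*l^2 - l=7*l^3 + 57*l^2 + 113*l + 15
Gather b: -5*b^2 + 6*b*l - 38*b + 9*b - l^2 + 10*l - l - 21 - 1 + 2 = -5*b^2 + b*(6*l - 29) - l^2 + 9*l - 20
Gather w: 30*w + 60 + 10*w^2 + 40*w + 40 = 10*w^2 + 70*w + 100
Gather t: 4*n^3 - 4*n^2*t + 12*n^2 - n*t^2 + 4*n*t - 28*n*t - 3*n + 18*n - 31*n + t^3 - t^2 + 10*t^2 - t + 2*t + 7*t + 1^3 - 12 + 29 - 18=4*n^3 + 12*n^2 - 16*n + t^3 + t^2*(9 - n) + t*(-4*n^2 - 24*n + 8)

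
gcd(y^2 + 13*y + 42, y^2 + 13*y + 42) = y^2 + 13*y + 42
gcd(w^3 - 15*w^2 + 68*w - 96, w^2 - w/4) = 1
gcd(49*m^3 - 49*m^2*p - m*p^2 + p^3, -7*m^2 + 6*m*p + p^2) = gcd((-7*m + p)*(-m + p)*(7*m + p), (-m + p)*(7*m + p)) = -7*m^2 + 6*m*p + p^2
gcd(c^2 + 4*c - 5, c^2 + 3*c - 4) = c - 1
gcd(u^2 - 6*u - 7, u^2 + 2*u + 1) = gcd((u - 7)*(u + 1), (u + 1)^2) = u + 1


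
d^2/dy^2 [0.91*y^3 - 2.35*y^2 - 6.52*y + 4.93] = 5.46*y - 4.7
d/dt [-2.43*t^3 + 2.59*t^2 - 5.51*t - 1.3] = -7.29*t^2 + 5.18*t - 5.51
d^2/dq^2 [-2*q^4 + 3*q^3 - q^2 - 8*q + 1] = -24*q^2 + 18*q - 2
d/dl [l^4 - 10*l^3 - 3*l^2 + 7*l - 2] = 4*l^3 - 30*l^2 - 6*l + 7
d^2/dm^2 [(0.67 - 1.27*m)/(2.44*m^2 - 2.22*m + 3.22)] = (-(1.27*m - 0.67)*(4.88*m - 2.22)*(9.76*m - 4.44) + (18.5928*m - 8.9084)*(2.44*m^2 - 2.22*m + 3.22))/(2.44*m^2 - 2.22*m + 3.22)^3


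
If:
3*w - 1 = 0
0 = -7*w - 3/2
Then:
No Solution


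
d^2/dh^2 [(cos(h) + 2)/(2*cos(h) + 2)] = (sin(h)^2 + cos(h) + 1)/(2*(cos(h) + 1)^3)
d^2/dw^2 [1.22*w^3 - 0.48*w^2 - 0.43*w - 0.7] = 7.32*w - 0.96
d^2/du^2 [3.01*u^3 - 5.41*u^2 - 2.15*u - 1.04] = 18.06*u - 10.82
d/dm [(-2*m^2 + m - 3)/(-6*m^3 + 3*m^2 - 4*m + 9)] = (-12*m^4 + 12*m^3 - 49*m^2 - 18*m - 3)/(36*m^6 - 36*m^5 + 57*m^4 - 132*m^3 + 70*m^2 - 72*m + 81)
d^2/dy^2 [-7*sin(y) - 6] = 7*sin(y)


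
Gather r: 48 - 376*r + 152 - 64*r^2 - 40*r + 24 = -64*r^2 - 416*r + 224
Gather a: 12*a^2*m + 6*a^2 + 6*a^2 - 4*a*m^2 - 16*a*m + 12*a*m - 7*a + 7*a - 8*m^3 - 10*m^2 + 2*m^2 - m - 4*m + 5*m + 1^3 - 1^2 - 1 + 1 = a^2*(12*m + 12) + a*(-4*m^2 - 4*m) - 8*m^3 - 8*m^2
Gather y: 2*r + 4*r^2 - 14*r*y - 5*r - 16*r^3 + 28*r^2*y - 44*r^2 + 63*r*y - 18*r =-16*r^3 - 40*r^2 - 21*r + y*(28*r^2 + 49*r)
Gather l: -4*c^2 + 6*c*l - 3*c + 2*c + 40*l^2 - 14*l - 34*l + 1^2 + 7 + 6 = -4*c^2 - c + 40*l^2 + l*(6*c - 48) + 14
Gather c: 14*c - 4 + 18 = 14*c + 14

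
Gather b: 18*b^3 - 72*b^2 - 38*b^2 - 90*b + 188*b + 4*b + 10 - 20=18*b^3 - 110*b^2 + 102*b - 10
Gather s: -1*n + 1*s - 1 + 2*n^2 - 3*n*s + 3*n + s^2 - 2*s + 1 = 2*n^2 + 2*n + s^2 + s*(-3*n - 1)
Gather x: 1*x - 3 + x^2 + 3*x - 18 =x^2 + 4*x - 21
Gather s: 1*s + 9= s + 9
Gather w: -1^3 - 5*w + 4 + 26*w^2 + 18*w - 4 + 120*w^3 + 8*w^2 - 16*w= 120*w^3 + 34*w^2 - 3*w - 1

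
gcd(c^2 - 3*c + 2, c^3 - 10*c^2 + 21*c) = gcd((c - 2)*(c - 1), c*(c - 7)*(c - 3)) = 1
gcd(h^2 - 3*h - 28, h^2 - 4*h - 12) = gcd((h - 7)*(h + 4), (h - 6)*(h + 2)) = 1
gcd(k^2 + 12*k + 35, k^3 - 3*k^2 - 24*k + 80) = k + 5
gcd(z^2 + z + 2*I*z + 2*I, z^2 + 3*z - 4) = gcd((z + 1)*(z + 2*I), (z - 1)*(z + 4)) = 1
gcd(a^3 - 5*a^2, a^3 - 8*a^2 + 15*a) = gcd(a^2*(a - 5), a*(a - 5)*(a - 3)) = a^2 - 5*a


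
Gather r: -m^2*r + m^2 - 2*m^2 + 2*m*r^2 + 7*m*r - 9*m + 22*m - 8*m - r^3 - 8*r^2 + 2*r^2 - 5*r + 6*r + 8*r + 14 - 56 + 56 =-m^2 + 5*m - r^3 + r^2*(2*m - 6) + r*(-m^2 + 7*m + 9) + 14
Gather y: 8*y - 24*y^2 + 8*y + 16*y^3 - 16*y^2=16*y^3 - 40*y^2 + 16*y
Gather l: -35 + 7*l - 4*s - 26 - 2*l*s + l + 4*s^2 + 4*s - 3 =l*(8 - 2*s) + 4*s^2 - 64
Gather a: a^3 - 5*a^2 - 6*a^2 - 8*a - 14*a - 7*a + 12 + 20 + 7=a^3 - 11*a^2 - 29*a + 39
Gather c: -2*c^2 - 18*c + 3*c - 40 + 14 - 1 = -2*c^2 - 15*c - 27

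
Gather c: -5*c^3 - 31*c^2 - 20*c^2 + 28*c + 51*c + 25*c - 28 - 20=-5*c^3 - 51*c^2 + 104*c - 48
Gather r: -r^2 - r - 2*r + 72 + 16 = -r^2 - 3*r + 88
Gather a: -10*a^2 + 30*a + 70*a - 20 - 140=-10*a^2 + 100*a - 160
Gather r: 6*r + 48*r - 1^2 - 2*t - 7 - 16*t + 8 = 54*r - 18*t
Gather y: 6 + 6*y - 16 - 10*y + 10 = -4*y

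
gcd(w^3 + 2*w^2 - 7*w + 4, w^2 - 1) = w - 1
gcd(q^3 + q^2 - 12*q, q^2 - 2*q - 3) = q - 3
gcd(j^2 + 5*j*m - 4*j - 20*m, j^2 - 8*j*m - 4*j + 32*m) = j - 4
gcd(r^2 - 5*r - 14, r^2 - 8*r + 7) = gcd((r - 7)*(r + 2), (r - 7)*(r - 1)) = r - 7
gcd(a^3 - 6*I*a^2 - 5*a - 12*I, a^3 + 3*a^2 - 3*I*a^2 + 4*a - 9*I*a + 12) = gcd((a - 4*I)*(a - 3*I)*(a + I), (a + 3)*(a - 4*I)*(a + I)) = a^2 - 3*I*a + 4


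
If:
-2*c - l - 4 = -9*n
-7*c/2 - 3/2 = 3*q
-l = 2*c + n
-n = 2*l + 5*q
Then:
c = -87/295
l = 56/295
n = 2/5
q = -46/295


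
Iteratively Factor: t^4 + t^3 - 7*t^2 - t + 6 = (t - 1)*(t^3 + 2*t^2 - 5*t - 6) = (t - 1)*(t + 3)*(t^2 - t - 2) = (t - 1)*(t + 1)*(t + 3)*(t - 2)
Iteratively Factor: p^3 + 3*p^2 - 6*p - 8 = (p + 4)*(p^2 - p - 2) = (p - 2)*(p + 4)*(p + 1)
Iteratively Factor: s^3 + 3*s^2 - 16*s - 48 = (s + 4)*(s^2 - s - 12) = (s - 4)*(s + 4)*(s + 3)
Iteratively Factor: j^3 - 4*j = (j + 2)*(j^2 - 2*j) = j*(j + 2)*(j - 2)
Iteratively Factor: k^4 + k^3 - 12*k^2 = (k - 3)*(k^3 + 4*k^2) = k*(k - 3)*(k^2 + 4*k) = k*(k - 3)*(k + 4)*(k)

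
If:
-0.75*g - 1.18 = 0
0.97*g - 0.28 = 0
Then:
No Solution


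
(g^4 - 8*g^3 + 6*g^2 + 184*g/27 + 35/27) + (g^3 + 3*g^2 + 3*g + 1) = g^4 - 7*g^3 + 9*g^2 + 265*g/27 + 62/27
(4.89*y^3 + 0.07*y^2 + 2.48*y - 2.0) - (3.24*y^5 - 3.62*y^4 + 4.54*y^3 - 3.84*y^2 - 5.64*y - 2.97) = -3.24*y^5 + 3.62*y^4 + 0.35*y^3 + 3.91*y^2 + 8.12*y + 0.97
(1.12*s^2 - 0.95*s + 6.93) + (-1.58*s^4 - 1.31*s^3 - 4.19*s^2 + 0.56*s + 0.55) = -1.58*s^4 - 1.31*s^3 - 3.07*s^2 - 0.39*s + 7.48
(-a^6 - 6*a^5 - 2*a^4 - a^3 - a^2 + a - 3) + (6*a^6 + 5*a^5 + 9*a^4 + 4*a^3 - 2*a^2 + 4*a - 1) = 5*a^6 - a^5 + 7*a^4 + 3*a^3 - 3*a^2 + 5*a - 4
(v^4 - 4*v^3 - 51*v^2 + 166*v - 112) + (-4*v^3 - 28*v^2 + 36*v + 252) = v^4 - 8*v^3 - 79*v^2 + 202*v + 140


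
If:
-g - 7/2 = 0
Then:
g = -7/2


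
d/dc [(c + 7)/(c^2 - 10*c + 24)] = (c^2 - 10*c - 2*(c - 5)*(c + 7) + 24)/(c^2 - 10*c + 24)^2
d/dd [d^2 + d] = 2*d + 1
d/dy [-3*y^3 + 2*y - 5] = 2 - 9*y^2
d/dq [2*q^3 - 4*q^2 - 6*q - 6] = 6*q^2 - 8*q - 6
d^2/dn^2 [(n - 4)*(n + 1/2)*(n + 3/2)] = 6*n - 4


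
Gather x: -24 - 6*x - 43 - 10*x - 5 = -16*x - 72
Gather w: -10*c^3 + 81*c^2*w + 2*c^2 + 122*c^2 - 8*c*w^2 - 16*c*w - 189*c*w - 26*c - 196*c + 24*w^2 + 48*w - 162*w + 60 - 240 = -10*c^3 + 124*c^2 - 222*c + w^2*(24 - 8*c) + w*(81*c^2 - 205*c - 114) - 180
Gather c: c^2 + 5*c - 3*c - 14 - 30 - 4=c^2 + 2*c - 48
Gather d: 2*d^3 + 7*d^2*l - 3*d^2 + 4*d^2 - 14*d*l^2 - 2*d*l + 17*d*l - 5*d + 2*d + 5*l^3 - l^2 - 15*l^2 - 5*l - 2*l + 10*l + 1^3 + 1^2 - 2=2*d^3 + d^2*(7*l + 1) + d*(-14*l^2 + 15*l - 3) + 5*l^3 - 16*l^2 + 3*l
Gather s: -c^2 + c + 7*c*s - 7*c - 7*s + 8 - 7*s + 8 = -c^2 - 6*c + s*(7*c - 14) + 16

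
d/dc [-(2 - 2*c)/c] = 2/c^2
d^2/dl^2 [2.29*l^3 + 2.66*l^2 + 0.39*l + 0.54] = 13.74*l + 5.32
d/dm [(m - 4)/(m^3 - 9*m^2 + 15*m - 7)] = (-2*m^2 + 19*m - 53)/(m^5 - 17*m^4 + 94*m^3 - 190*m^2 + 161*m - 49)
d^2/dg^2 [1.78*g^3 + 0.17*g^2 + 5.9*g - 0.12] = 10.68*g + 0.34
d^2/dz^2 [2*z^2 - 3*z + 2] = 4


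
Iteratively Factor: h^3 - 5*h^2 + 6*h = (h - 3)*(h^2 - 2*h) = h*(h - 3)*(h - 2)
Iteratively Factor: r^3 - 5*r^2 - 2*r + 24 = (r - 4)*(r^2 - r - 6) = (r - 4)*(r - 3)*(r + 2)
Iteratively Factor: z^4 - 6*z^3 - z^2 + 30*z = (z - 5)*(z^3 - z^2 - 6*z) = (z - 5)*(z - 3)*(z^2 + 2*z) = z*(z - 5)*(z - 3)*(z + 2)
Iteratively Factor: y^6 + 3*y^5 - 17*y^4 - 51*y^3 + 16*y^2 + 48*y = (y + 4)*(y^5 - y^4 - 13*y^3 + y^2 + 12*y) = (y - 1)*(y + 4)*(y^4 - 13*y^2 - 12*y) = y*(y - 1)*(y + 4)*(y^3 - 13*y - 12) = y*(y - 4)*(y - 1)*(y + 4)*(y^2 + 4*y + 3) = y*(y - 4)*(y - 1)*(y + 1)*(y + 4)*(y + 3)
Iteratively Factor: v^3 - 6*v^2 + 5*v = (v - 5)*(v^2 - v) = (v - 5)*(v - 1)*(v)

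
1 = 1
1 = 1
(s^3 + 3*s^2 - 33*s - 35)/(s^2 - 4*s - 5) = s + 7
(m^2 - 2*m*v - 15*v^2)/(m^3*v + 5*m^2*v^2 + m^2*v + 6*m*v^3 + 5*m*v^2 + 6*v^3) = (m - 5*v)/(v*(m^2 + 2*m*v + m + 2*v))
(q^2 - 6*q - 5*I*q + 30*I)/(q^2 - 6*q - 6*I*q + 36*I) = (q - 5*I)/(q - 6*I)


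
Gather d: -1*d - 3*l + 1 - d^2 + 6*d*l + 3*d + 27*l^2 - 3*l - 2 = -d^2 + d*(6*l + 2) + 27*l^2 - 6*l - 1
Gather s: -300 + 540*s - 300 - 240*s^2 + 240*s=-240*s^2 + 780*s - 600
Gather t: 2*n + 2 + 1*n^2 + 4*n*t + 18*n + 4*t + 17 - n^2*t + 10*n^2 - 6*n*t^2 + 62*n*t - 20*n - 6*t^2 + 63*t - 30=11*n^2 + t^2*(-6*n - 6) + t*(-n^2 + 66*n + 67) - 11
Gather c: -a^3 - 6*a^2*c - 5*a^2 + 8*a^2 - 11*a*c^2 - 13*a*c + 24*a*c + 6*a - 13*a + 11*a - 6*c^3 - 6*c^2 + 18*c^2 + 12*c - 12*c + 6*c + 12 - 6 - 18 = -a^3 + 3*a^2 + 4*a - 6*c^3 + c^2*(12 - 11*a) + c*(-6*a^2 + 11*a + 6) - 12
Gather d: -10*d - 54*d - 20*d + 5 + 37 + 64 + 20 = 126 - 84*d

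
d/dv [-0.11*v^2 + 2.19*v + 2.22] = 2.19 - 0.22*v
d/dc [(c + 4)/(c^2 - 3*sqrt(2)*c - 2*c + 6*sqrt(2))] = (c^2 - 3*sqrt(2)*c - 2*c + (c + 4)*(-2*c + 2 + 3*sqrt(2)) + 6*sqrt(2))/(c^2 - 3*sqrt(2)*c - 2*c + 6*sqrt(2))^2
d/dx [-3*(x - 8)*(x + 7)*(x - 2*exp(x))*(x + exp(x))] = 3*x^3*exp(x) - 12*x^3 + 12*x^2*exp(2*x) + 6*x^2*exp(x) + 9*x^2 - 174*x*exp(x) + 336*x - 678*exp(2*x) - 168*exp(x)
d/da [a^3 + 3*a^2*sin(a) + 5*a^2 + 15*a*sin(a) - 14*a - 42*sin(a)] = 3*a^2*cos(a) + 3*a^2 + 6*a*sin(a) + 15*a*cos(a) + 10*a + 15*sin(a) - 42*cos(a) - 14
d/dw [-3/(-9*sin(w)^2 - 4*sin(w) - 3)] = -6*(9*sin(w) + 2)*cos(w)/(9*sin(w)^2 + 4*sin(w) + 3)^2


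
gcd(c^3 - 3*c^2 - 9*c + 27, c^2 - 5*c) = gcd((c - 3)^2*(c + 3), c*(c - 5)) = 1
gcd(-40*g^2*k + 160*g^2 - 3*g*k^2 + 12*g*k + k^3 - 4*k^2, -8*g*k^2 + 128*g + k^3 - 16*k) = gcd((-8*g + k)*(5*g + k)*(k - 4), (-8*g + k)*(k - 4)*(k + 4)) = 8*g*k - 32*g - k^2 + 4*k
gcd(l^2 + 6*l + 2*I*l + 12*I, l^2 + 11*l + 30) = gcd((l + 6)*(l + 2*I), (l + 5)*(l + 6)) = l + 6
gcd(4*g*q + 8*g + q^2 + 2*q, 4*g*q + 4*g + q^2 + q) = 4*g + q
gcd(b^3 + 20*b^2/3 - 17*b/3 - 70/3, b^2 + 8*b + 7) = b + 7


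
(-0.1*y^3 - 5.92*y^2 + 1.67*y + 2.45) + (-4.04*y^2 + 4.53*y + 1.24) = -0.1*y^3 - 9.96*y^2 + 6.2*y + 3.69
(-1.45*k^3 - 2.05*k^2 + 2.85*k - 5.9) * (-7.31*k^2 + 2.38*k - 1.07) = 10.5995*k^5 + 11.5345*k^4 - 24.161*k^3 + 52.1055*k^2 - 17.0915*k + 6.313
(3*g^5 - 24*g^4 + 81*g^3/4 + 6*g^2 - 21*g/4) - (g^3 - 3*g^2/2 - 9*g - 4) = 3*g^5 - 24*g^4 + 77*g^3/4 + 15*g^2/2 + 15*g/4 + 4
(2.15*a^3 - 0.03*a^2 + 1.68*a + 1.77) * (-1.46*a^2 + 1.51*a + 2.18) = -3.139*a^5 + 3.2903*a^4 + 2.1889*a^3 - 0.1128*a^2 + 6.3351*a + 3.8586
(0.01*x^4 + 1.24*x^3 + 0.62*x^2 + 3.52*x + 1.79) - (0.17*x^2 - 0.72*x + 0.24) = 0.01*x^4 + 1.24*x^3 + 0.45*x^2 + 4.24*x + 1.55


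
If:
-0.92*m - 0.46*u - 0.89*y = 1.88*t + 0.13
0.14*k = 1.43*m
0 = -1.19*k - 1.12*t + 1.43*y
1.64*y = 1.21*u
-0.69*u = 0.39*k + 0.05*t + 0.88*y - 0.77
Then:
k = 0.66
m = 0.07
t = -0.33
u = 0.39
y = 0.29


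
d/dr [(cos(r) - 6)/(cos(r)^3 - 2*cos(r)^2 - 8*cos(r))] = 2*(cos(r)^3 - 10*cos(r)^2 + 12*cos(r) + 24)*sin(r)/((cos(r) - 4)^2*(cos(r) + 2)^2*cos(r)^2)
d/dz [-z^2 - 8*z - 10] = -2*z - 8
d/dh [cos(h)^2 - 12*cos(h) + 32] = 2*(6 - cos(h))*sin(h)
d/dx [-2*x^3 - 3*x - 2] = -6*x^2 - 3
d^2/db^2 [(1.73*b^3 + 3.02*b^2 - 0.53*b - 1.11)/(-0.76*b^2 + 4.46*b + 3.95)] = (-1.77635683940025e-15*b^5 + 2.1316282072803e-14*b^4 - 99.072784*b^3 - 233.413884*b^2 - 174.982326*b - 62.089328)/(0.438976*b^6 - 7.728288*b^5 + 38.508288*b^4 - 8.383016*b^3 - 200.14176*b^2 - 208.76145*b - 61.629875)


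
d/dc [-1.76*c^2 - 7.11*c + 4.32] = -3.52*c - 7.11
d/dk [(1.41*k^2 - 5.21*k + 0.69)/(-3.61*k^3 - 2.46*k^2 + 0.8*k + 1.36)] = (5.0901*k^4 - 37.6162*k^3 - 4.2159*k^2 + 7.23*k - 7.6376)/(13.0321*k^6 + 17.7612*k^5 + 0.2756*k^4 - 13.7552*k^3 - 6.0512*k^2 + 2.176*k + 1.8496)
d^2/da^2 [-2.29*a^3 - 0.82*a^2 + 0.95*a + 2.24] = -13.74*a - 1.64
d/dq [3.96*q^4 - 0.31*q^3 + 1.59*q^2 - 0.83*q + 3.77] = 15.84*q^3 - 0.93*q^2 + 3.18*q - 0.83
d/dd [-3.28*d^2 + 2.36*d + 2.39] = 2.36 - 6.56*d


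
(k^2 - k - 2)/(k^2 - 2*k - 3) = (k - 2)/(k - 3)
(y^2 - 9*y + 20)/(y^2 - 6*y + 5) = (y - 4)/(y - 1)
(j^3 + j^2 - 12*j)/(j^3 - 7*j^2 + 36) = j*(j + 4)/(j^2 - 4*j - 12)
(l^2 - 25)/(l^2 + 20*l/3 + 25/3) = 3*(l - 5)/(3*l + 5)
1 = 1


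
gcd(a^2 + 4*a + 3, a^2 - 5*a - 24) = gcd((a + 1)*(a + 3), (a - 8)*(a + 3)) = a + 3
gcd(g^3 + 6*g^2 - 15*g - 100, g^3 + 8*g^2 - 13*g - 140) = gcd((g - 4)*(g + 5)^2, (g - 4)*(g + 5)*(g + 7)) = g^2 + g - 20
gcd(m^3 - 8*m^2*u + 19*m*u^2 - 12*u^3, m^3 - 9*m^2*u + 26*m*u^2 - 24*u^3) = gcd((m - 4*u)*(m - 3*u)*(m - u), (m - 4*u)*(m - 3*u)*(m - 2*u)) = m^2 - 7*m*u + 12*u^2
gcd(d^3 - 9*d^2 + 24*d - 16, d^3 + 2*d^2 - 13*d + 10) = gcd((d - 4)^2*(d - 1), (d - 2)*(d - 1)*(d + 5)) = d - 1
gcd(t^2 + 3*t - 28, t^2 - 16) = t - 4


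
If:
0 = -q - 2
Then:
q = -2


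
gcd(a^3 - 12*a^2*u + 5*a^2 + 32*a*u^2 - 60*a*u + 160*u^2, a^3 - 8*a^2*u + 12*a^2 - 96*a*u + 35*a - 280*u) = -a^2 + 8*a*u - 5*a + 40*u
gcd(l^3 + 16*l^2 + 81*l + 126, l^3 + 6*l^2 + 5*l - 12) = l + 3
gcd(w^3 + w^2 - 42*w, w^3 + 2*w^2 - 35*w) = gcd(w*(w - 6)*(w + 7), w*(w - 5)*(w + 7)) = w^2 + 7*w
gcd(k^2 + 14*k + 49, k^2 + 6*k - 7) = k + 7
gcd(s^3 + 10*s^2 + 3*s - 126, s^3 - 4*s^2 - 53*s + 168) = s^2 + 4*s - 21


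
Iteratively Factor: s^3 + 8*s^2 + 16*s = (s + 4)*(s^2 + 4*s) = (s + 4)^2*(s)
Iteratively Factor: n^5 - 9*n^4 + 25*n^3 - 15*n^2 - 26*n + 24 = (n - 1)*(n^4 - 8*n^3 + 17*n^2 + 2*n - 24) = (n - 4)*(n - 1)*(n^3 - 4*n^2 + n + 6) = (n - 4)*(n - 2)*(n - 1)*(n^2 - 2*n - 3) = (n - 4)*(n - 2)*(n - 1)*(n + 1)*(n - 3)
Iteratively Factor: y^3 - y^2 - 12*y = (y + 3)*(y^2 - 4*y) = (y - 4)*(y + 3)*(y)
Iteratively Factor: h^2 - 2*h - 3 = (h - 3)*(h + 1)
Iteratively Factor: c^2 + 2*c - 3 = (c + 3)*(c - 1)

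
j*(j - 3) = j^2 - 3*j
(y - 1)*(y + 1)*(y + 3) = y^3 + 3*y^2 - y - 3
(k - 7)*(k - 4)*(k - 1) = k^3 - 12*k^2 + 39*k - 28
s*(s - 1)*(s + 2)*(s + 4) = s^4 + 5*s^3 + 2*s^2 - 8*s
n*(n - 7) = n^2 - 7*n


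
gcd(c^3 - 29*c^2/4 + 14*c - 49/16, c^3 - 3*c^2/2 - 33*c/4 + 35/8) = c - 7/2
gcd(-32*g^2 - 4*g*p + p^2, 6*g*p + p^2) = 1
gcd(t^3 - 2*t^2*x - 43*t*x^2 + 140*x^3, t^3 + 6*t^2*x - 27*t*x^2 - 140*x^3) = -t^2 - 2*t*x + 35*x^2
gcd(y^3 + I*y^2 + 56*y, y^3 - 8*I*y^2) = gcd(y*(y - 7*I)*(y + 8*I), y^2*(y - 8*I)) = y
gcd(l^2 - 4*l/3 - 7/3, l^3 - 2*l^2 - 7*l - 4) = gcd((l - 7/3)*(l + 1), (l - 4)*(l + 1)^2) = l + 1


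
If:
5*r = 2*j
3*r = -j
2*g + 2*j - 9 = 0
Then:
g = 9/2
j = 0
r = 0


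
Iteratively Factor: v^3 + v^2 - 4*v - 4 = (v + 1)*(v^2 - 4) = (v + 1)*(v + 2)*(v - 2)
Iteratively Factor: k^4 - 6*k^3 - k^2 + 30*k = (k - 3)*(k^3 - 3*k^2 - 10*k) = (k - 5)*(k - 3)*(k^2 + 2*k) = k*(k - 5)*(k - 3)*(k + 2)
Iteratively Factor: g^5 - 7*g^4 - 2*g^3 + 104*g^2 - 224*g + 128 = (g - 2)*(g^4 - 5*g^3 - 12*g^2 + 80*g - 64) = (g - 4)*(g - 2)*(g^3 - g^2 - 16*g + 16) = (g - 4)*(g - 2)*(g - 1)*(g^2 - 16) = (g - 4)*(g - 2)*(g - 1)*(g + 4)*(g - 4)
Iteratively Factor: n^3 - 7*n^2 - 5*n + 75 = (n + 3)*(n^2 - 10*n + 25) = (n - 5)*(n + 3)*(n - 5)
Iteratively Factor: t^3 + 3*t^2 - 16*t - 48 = (t + 3)*(t^2 - 16) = (t - 4)*(t + 3)*(t + 4)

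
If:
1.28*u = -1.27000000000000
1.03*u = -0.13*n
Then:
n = 7.86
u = -0.99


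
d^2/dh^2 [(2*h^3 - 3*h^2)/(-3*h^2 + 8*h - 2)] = 4*(-22*h^3 + 21*h^2 - 12*h + 6)/(27*h^6 - 216*h^5 + 630*h^4 - 800*h^3 + 420*h^2 - 96*h + 8)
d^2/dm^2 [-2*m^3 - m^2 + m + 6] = -12*m - 2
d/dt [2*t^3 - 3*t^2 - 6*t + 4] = 6*t^2 - 6*t - 6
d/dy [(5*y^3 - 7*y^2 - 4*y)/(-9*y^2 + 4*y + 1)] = (-45*y^4 + 40*y^3 - 49*y^2 - 14*y - 4)/(81*y^4 - 72*y^3 - 2*y^2 + 8*y + 1)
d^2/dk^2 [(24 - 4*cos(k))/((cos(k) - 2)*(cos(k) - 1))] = 4*((1 - cos(2*k))^2/4 + 41*cos(k) + 11*cos(2*k) - 5*cos(3*k) - 62)/((cos(k) - 2)^3*(cos(k) - 1)^2)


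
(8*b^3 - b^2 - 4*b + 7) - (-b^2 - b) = 8*b^3 - 3*b + 7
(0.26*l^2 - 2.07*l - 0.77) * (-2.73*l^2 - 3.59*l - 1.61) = -0.7098*l^4 + 4.7177*l^3 + 9.1148*l^2 + 6.097*l + 1.2397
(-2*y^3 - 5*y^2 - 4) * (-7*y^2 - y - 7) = 14*y^5 + 37*y^4 + 19*y^3 + 63*y^2 + 4*y + 28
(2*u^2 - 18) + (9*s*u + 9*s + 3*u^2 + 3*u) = 9*s*u + 9*s + 5*u^2 + 3*u - 18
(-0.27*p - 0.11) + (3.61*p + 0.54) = 3.34*p + 0.43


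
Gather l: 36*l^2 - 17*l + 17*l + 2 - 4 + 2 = 36*l^2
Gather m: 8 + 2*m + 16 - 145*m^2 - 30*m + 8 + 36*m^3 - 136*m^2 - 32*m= 36*m^3 - 281*m^2 - 60*m + 32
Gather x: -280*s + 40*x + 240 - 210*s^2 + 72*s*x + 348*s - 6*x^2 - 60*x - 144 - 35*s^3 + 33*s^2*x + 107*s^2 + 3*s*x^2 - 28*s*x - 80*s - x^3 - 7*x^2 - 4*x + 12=-35*s^3 - 103*s^2 - 12*s - x^3 + x^2*(3*s - 13) + x*(33*s^2 + 44*s - 24) + 108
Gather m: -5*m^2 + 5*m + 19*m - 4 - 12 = -5*m^2 + 24*m - 16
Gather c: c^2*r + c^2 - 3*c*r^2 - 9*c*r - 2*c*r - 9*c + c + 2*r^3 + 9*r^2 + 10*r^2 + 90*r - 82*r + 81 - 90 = c^2*(r + 1) + c*(-3*r^2 - 11*r - 8) + 2*r^3 + 19*r^2 + 8*r - 9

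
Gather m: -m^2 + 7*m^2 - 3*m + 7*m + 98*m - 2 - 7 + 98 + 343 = 6*m^2 + 102*m + 432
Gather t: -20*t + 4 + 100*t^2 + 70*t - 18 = 100*t^2 + 50*t - 14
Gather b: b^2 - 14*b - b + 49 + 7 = b^2 - 15*b + 56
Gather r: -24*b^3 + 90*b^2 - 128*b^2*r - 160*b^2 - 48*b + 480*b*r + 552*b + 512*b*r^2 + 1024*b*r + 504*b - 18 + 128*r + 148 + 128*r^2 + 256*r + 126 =-24*b^3 - 70*b^2 + 1008*b + r^2*(512*b + 128) + r*(-128*b^2 + 1504*b + 384) + 256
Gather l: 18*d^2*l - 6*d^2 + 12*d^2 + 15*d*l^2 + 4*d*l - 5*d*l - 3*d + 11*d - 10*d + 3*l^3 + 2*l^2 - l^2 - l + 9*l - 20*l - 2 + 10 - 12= 6*d^2 - 2*d + 3*l^3 + l^2*(15*d + 1) + l*(18*d^2 - d - 12) - 4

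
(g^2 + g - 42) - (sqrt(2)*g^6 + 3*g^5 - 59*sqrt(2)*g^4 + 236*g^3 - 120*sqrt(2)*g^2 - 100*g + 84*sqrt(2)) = -sqrt(2)*g^6 - 3*g^5 + 59*sqrt(2)*g^4 - 236*g^3 + g^2 + 120*sqrt(2)*g^2 + 101*g - 84*sqrt(2) - 42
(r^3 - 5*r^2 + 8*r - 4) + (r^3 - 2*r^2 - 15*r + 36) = 2*r^3 - 7*r^2 - 7*r + 32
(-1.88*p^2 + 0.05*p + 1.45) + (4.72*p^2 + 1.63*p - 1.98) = 2.84*p^2 + 1.68*p - 0.53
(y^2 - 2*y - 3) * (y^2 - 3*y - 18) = y^4 - 5*y^3 - 15*y^2 + 45*y + 54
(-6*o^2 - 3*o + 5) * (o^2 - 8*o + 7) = -6*o^4 + 45*o^3 - 13*o^2 - 61*o + 35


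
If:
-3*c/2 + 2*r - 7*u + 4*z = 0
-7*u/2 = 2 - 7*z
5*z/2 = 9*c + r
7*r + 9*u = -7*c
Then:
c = 3256/27223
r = -6604/27223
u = 372/3889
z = 9080/27223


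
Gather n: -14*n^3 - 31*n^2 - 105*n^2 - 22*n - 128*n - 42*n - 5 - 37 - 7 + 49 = -14*n^3 - 136*n^2 - 192*n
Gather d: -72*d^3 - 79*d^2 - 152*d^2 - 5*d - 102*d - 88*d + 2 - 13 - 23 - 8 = -72*d^3 - 231*d^2 - 195*d - 42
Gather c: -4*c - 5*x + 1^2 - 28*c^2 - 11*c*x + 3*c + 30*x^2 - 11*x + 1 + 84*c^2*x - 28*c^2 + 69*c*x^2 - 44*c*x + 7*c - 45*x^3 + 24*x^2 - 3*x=c^2*(84*x - 56) + c*(69*x^2 - 55*x + 6) - 45*x^3 + 54*x^2 - 19*x + 2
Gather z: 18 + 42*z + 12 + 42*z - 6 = 84*z + 24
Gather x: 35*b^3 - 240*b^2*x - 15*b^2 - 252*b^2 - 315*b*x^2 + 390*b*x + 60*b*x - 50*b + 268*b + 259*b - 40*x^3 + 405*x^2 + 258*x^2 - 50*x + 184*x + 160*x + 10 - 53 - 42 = 35*b^3 - 267*b^2 + 477*b - 40*x^3 + x^2*(663 - 315*b) + x*(-240*b^2 + 450*b + 294) - 85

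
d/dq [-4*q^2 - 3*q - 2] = -8*q - 3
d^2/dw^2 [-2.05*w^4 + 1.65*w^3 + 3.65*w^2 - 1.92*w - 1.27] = -24.6*w^2 + 9.9*w + 7.3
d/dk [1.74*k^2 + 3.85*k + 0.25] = 3.48*k + 3.85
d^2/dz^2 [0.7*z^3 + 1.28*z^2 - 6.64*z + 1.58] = 4.2*z + 2.56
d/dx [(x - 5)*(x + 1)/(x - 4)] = (x^2 - 8*x + 21)/(x^2 - 8*x + 16)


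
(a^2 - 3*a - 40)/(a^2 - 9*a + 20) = (a^2 - 3*a - 40)/(a^2 - 9*a + 20)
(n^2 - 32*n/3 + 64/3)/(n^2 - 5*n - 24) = (n - 8/3)/(n + 3)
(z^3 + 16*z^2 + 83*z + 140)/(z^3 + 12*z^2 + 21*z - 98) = (z^2 + 9*z + 20)/(z^2 + 5*z - 14)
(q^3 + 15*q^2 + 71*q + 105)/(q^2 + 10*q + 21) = q + 5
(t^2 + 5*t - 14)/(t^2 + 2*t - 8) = (t + 7)/(t + 4)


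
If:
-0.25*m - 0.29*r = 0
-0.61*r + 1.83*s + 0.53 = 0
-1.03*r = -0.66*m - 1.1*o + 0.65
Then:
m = -3.48*s - 1.00786885245902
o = 4.89709090909091*s + 2.00919225037258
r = 3.0*s + 0.868852459016393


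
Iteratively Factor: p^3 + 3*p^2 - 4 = (p + 2)*(p^2 + p - 2) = (p - 1)*(p + 2)*(p + 2)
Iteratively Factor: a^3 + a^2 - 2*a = (a + 2)*(a^2 - a) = (a - 1)*(a + 2)*(a)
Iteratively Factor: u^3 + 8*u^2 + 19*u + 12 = (u + 1)*(u^2 + 7*u + 12) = (u + 1)*(u + 4)*(u + 3)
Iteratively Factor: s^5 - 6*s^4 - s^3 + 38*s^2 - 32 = (s - 4)*(s^4 - 2*s^3 - 9*s^2 + 2*s + 8) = (s - 4)*(s - 1)*(s^3 - s^2 - 10*s - 8) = (s - 4)*(s - 1)*(s + 1)*(s^2 - 2*s - 8) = (s - 4)*(s - 1)*(s + 1)*(s + 2)*(s - 4)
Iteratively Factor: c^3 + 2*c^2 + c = (c + 1)*(c^2 + c) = (c + 1)^2*(c)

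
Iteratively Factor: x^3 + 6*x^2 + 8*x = (x + 4)*(x^2 + 2*x) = x*(x + 4)*(x + 2)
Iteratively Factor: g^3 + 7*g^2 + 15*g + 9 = (g + 3)*(g^2 + 4*g + 3) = (g + 1)*(g + 3)*(g + 3)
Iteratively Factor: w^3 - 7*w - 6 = (w - 3)*(w^2 + 3*w + 2) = (w - 3)*(w + 1)*(w + 2)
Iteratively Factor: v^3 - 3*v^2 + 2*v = (v - 2)*(v^2 - v) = (v - 2)*(v - 1)*(v)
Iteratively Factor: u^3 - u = (u + 1)*(u^2 - u) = u*(u + 1)*(u - 1)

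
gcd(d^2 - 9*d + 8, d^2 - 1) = d - 1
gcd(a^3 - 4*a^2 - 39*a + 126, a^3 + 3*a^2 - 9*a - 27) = a - 3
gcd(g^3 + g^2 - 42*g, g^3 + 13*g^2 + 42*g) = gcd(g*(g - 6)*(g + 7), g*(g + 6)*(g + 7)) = g^2 + 7*g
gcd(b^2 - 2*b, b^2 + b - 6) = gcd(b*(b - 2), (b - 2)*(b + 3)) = b - 2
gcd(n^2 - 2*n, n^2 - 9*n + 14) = n - 2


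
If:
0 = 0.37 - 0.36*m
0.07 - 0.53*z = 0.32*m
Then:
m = 1.03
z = -0.49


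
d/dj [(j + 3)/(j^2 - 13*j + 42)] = (j^2 - 13*j - (j + 3)*(2*j - 13) + 42)/(j^2 - 13*j + 42)^2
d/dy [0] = 0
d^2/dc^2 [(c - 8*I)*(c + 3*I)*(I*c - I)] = 6*I*c + 10 - 2*I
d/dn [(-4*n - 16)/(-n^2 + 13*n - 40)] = 4*(-n^2 - 8*n + 92)/(n^4 - 26*n^3 + 249*n^2 - 1040*n + 1600)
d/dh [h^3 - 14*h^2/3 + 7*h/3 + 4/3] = 3*h^2 - 28*h/3 + 7/3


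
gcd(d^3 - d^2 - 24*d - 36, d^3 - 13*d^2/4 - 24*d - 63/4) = d + 3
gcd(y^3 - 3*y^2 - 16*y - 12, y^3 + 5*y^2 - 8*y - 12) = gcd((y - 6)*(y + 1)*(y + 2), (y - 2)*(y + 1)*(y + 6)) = y + 1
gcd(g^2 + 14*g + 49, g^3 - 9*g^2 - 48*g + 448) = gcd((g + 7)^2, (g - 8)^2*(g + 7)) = g + 7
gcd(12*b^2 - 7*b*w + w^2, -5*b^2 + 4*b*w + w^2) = 1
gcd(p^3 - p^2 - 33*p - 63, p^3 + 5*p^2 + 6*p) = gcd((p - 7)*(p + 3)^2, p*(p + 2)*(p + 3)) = p + 3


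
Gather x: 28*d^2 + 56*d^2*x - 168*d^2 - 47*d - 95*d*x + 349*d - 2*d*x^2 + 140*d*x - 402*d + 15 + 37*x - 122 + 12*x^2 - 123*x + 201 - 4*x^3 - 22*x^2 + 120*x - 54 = -140*d^2 - 100*d - 4*x^3 + x^2*(-2*d - 10) + x*(56*d^2 + 45*d + 34) + 40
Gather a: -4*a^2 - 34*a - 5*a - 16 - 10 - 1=-4*a^2 - 39*a - 27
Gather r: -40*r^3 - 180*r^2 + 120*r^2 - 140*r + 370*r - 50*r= -40*r^3 - 60*r^2 + 180*r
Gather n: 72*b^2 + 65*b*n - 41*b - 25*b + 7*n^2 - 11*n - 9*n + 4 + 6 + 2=72*b^2 - 66*b + 7*n^2 + n*(65*b - 20) + 12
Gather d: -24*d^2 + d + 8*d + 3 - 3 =-24*d^2 + 9*d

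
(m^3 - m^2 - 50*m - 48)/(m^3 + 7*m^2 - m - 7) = (m^2 - 2*m - 48)/(m^2 + 6*m - 7)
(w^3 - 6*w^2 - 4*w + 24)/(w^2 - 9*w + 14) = (w^2 - 4*w - 12)/(w - 7)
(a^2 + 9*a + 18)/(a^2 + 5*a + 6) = (a + 6)/(a + 2)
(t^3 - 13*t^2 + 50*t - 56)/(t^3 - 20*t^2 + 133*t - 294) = (t^2 - 6*t + 8)/(t^2 - 13*t + 42)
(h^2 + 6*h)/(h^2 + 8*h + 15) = h*(h + 6)/(h^2 + 8*h + 15)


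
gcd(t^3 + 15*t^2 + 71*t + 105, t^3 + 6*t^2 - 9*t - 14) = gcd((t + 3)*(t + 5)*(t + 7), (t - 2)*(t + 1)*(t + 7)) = t + 7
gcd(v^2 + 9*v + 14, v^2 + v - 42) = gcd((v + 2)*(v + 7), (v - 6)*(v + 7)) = v + 7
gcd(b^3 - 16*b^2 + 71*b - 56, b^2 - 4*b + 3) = b - 1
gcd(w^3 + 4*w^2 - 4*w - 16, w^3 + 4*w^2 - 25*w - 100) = w + 4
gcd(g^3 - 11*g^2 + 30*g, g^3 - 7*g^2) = g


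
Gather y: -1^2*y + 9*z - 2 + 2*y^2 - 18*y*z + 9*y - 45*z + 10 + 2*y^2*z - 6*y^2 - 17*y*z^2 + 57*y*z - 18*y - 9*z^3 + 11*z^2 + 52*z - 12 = y^2*(2*z - 4) + y*(-17*z^2 + 39*z - 10) - 9*z^3 + 11*z^2 + 16*z - 4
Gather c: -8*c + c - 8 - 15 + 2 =-7*c - 21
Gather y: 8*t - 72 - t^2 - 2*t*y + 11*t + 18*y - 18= -t^2 + 19*t + y*(18 - 2*t) - 90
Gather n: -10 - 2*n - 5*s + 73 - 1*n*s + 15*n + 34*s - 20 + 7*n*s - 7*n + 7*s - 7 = n*(6*s + 6) + 36*s + 36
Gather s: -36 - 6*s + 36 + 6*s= 0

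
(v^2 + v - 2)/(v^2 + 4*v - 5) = (v + 2)/(v + 5)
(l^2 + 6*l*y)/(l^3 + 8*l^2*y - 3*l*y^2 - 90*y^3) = l/(l^2 + 2*l*y - 15*y^2)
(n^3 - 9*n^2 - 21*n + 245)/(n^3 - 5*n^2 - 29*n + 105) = (n - 7)/(n - 3)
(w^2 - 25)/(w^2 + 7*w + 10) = (w - 5)/(w + 2)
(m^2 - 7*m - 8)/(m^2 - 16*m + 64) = (m + 1)/(m - 8)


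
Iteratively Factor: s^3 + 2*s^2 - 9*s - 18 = (s + 2)*(s^2 - 9) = (s + 2)*(s + 3)*(s - 3)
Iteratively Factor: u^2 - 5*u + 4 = (u - 4)*(u - 1)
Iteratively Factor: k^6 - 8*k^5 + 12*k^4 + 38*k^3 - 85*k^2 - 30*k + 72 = (k - 4)*(k^5 - 4*k^4 - 4*k^3 + 22*k^2 + 3*k - 18) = (k - 4)*(k + 1)*(k^4 - 5*k^3 + k^2 + 21*k - 18) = (k - 4)*(k + 1)*(k + 2)*(k^3 - 7*k^2 + 15*k - 9) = (k - 4)*(k - 1)*(k + 1)*(k + 2)*(k^2 - 6*k + 9) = (k - 4)*(k - 3)*(k - 1)*(k + 1)*(k + 2)*(k - 3)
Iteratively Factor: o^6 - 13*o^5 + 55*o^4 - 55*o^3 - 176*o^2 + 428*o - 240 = (o - 3)*(o^5 - 10*o^4 + 25*o^3 + 20*o^2 - 116*o + 80) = (o - 5)*(o - 3)*(o^4 - 5*o^3 + 20*o - 16) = (o - 5)*(o - 3)*(o - 2)*(o^3 - 3*o^2 - 6*o + 8) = (o - 5)*(o - 3)*(o - 2)*(o - 1)*(o^2 - 2*o - 8) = (o - 5)*(o - 3)*(o - 2)*(o - 1)*(o + 2)*(o - 4)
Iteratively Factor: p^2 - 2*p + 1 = (p - 1)*(p - 1)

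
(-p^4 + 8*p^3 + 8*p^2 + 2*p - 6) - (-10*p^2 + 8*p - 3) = -p^4 + 8*p^3 + 18*p^2 - 6*p - 3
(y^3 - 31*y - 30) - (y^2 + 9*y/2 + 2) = y^3 - y^2 - 71*y/2 - 32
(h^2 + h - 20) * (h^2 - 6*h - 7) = h^4 - 5*h^3 - 33*h^2 + 113*h + 140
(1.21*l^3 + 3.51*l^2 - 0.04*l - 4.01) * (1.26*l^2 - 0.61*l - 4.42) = 1.5246*l^5 + 3.6845*l^4 - 7.5397*l^3 - 20.5424*l^2 + 2.6229*l + 17.7242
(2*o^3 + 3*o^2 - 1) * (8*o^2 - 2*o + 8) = 16*o^5 + 20*o^4 + 10*o^3 + 16*o^2 + 2*o - 8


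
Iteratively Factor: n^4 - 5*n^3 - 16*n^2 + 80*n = (n)*(n^3 - 5*n^2 - 16*n + 80) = n*(n - 4)*(n^2 - n - 20) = n*(n - 5)*(n - 4)*(n + 4)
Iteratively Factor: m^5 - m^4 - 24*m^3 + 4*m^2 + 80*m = (m - 2)*(m^4 + m^3 - 22*m^2 - 40*m) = (m - 2)*(m + 4)*(m^3 - 3*m^2 - 10*m) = m*(m - 2)*(m + 4)*(m^2 - 3*m - 10) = m*(m - 2)*(m + 2)*(m + 4)*(m - 5)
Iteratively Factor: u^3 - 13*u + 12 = (u + 4)*(u^2 - 4*u + 3) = (u - 3)*(u + 4)*(u - 1)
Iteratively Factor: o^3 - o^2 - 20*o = (o)*(o^2 - o - 20) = o*(o - 5)*(o + 4)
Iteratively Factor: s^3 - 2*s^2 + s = (s - 1)*(s^2 - s) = s*(s - 1)*(s - 1)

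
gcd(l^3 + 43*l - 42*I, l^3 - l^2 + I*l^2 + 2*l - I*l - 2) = l - I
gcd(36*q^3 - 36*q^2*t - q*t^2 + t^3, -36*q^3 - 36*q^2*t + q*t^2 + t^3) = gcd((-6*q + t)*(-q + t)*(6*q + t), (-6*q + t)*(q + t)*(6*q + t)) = 36*q^2 - t^2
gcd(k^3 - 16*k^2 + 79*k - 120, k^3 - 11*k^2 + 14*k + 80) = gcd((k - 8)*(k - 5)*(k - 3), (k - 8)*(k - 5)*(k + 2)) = k^2 - 13*k + 40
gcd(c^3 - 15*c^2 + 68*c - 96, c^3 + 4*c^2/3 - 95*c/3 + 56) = c - 3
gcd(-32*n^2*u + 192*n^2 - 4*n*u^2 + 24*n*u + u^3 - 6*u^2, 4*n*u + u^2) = 4*n + u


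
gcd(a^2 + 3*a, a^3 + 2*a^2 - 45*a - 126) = a + 3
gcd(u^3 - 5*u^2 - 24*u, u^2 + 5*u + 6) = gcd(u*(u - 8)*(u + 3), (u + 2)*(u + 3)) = u + 3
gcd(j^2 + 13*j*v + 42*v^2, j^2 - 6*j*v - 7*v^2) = 1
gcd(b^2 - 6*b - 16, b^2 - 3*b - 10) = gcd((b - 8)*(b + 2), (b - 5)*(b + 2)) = b + 2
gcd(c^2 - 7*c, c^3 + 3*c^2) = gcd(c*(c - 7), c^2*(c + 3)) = c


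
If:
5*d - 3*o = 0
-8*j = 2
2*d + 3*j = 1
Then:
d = 7/8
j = -1/4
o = 35/24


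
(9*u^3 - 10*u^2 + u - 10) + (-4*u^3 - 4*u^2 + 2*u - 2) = 5*u^3 - 14*u^2 + 3*u - 12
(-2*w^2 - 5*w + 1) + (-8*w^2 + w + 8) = -10*w^2 - 4*w + 9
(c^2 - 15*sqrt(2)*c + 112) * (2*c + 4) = 2*c^3 - 30*sqrt(2)*c^2 + 4*c^2 - 60*sqrt(2)*c + 224*c + 448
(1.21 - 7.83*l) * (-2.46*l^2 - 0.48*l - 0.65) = 19.2618*l^3 + 0.7818*l^2 + 4.5087*l - 0.7865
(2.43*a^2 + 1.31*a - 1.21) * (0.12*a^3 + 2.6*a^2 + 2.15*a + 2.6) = 0.2916*a^5 + 6.4752*a^4 + 8.4853*a^3 + 5.9885*a^2 + 0.8045*a - 3.146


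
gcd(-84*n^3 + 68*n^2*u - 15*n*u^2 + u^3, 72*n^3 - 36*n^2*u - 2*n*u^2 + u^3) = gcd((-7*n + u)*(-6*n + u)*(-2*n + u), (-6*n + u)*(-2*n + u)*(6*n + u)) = 12*n^2 - 8*n*u + u^2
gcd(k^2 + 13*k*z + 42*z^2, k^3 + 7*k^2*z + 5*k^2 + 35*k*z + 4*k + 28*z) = k + 7*z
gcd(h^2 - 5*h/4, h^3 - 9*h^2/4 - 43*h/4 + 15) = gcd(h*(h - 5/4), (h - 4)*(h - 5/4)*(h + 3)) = h - 5/4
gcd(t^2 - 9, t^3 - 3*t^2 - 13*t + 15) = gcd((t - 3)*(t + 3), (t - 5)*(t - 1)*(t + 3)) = t + 3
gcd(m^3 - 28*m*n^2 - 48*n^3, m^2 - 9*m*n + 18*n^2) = m - 6*n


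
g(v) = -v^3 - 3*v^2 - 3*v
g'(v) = -3*v^2 - 6*v - 3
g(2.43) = -39.35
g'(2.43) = -35.29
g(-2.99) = 8.88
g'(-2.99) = -11.88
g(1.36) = -12.14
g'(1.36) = -16.71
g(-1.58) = 1.20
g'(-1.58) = -1.01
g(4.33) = -150.42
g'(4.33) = -85.23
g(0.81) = -4.93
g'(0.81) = -9.83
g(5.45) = -267.34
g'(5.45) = -124.81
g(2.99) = -62.52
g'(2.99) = -47.76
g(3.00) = -63.00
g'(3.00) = -48.00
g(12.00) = -2196.00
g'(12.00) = -507.00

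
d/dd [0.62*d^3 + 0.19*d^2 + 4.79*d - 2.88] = 1.86*d^2 + 0.38*d + 4.79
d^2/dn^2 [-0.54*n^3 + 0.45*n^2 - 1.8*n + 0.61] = 0.9 - 3.24*n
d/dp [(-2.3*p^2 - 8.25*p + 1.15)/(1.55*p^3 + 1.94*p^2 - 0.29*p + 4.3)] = (3.565*p^4 + 25.575*p^3 + 11.3245*p^2 - 24.242*p - 35.1415)/(2.4025*p^6 + 6.014*p^5 + 2.8646*p^4 + 12.2048*p^3 + 16.7681*p^2 - 2.494*p + 18.49)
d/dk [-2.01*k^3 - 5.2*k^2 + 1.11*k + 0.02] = -6.03*k^2 - 10.4*k + 1.11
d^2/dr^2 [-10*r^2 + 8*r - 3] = -20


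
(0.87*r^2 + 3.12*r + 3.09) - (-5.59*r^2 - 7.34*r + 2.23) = 6.46*r^2 + 10.46*r + 0.86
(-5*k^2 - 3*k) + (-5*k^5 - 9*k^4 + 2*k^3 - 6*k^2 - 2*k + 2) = -5*k^5 - 9*k^4 + 2*k^3 - 11*k^2 - 5*k + 2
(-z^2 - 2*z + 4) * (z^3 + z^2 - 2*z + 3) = -z^5 - 3*z^4 + 4*z^3 + 5*z^2 - 14*z + 12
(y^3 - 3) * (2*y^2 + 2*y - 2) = 2*y^5 + 2*y^4 - 2*y^3 - 6*y^2 - 6*y + 6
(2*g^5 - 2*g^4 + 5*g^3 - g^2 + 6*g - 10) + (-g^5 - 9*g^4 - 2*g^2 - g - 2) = g^5 - 11*g^4 + 5*g^3 - 3*g^2 + 5*g - 12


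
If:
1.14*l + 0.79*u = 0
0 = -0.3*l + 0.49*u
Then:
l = 0.00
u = 0.00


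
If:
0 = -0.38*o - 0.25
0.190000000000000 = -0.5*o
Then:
No Solution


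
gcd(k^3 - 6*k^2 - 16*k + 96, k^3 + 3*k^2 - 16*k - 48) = k^2 - 16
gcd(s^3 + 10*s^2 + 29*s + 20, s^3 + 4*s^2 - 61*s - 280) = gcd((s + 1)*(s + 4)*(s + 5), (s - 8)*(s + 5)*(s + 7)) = s + 5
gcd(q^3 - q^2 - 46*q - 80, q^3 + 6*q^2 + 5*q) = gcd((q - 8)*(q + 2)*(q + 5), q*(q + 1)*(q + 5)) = q + 5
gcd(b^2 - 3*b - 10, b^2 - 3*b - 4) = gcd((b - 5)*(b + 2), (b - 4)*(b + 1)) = 1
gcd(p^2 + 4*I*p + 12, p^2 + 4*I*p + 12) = p^2 + 4*I*p + 12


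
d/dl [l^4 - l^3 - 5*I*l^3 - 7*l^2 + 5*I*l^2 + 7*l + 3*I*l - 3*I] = 4*l^3 + l^2*(-3 - 15*I) + l*(-14 + 10*I) + 7 + 3*I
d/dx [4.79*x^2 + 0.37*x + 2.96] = 9.58*x + 0.37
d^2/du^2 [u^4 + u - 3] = 12*u^2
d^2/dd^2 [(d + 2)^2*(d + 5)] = 6*d + 18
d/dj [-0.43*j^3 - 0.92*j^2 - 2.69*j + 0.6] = -1.29*j^2 - 1.84*j - 2.69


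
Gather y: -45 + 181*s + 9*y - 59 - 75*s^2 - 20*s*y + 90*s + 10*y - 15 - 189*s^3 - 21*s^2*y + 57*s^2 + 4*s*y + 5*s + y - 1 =-189*s^3 - 18*s^2 + 276*s + y*(-21*s^2 - 16*s + 20) - 120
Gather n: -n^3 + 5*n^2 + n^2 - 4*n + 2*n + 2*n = -n^3 + 6*n^2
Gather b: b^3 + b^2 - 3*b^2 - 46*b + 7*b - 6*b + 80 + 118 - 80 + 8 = b^3 - 2*b^2 - 45*b + 126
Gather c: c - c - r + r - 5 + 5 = 0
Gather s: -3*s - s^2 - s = -s^2 - 4*s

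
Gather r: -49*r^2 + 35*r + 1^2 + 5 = -49*r^2 + 35*r + 6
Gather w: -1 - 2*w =-2*w - 1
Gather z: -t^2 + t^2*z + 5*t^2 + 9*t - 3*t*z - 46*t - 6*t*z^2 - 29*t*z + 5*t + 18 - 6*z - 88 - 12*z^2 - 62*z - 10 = 4*t^2 - 32*t + z^2*(-6*t - 12) + z*(t^2 - 32*t - 68) - 80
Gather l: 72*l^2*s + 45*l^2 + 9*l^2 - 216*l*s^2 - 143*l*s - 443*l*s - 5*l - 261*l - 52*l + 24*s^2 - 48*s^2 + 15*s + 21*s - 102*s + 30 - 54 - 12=l^2*(72*s + 54) + l*(-216*s^2 - 586*s - 318) - 24*s^2 - 66*s - 36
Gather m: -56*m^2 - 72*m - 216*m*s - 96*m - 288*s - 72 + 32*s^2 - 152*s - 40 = -56*m^2 + m*(-216*s - 168) + 32*s^2 - 440*s - 112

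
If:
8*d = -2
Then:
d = -1/4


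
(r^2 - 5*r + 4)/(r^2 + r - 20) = (r - 1)/(r + 5)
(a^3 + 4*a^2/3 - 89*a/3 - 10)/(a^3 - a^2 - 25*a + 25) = (a^2 + 19*a/3 + 2)/(a^2 + 4*a - 5)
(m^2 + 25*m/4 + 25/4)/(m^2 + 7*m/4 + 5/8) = 2*(m + 5)/(2*m + 1)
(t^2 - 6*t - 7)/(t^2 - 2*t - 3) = (t - 7)/(t - 3)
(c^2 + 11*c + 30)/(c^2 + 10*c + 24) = (c + 5)/(c + 4)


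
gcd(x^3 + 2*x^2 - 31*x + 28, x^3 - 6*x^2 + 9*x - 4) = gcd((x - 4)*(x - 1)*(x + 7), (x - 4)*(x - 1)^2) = x^2 - 5*x + 4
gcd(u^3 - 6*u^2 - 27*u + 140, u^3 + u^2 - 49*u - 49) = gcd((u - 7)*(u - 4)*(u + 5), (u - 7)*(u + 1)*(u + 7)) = u - 7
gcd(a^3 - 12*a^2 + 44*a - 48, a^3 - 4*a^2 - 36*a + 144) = a^2 - 10*a + 24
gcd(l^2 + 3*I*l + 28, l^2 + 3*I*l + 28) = l^2 + 3*I*l + 28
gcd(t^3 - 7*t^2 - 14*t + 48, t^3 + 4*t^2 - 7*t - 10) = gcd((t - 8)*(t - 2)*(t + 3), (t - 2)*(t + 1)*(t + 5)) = t - 2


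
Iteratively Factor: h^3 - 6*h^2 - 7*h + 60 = (h - 4)*(h^2 - 2*h - 15) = (h - 5)*(h - 4)*(h + 3)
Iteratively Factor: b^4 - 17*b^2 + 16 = (b + 4)*(b^3 - 4*b^2 - b + 4) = (b - 4)*(b + 4)*(b^2 - 1) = (b - 4)*(b + 1)*(b + 4)*(b - 1)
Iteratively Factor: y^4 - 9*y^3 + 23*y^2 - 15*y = (y)*(y^3 - 9*y^2 + 23*y - 15) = y*(y - 1)*(y^2 - 8*y + 15) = y*(y - 5)*(y - 1)*(y - 3)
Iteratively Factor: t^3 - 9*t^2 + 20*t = (t - 4)*(t^2 - 5*t) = t*(t - 4)*(t - 5)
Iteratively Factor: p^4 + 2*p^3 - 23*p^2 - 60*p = (p + 4)*(p^3 - 2*p^2 - 15*p) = (p + 3)*(p + 4)*(p^2 - 5*p) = (p - 5)*(p + 3)*(p + 4)*(p)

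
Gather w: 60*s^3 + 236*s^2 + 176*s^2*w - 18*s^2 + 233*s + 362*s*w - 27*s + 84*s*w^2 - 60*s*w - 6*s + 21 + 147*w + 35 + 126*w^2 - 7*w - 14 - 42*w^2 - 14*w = 60*s^3 + 218*s^2 + 200*s + w^2*(84*s + 84) + w*(176*s^2 + 302*s + 126) + 42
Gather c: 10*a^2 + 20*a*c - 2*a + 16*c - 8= 10*a^2 - 2*a + c*(20*a + 16) - 8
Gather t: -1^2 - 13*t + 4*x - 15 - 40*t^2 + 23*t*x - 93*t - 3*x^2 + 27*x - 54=-40*t^2 + t*(23*x - 106) - 3*x^2 + 31*x - 70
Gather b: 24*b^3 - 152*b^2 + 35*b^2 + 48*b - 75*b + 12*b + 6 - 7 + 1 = 24*b^3 - 117*b^2 - 15*b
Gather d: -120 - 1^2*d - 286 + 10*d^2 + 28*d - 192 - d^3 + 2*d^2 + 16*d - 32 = -d^3 + 12*d^2 + 43*d - 630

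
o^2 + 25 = (o - 5*I)*(o + 5*I)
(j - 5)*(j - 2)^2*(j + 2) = j^4 - 7*j^3 + 6*j^2 + 28*j - 40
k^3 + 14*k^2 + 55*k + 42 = (k + 1)*(k + 6)*(k + 7)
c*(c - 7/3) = c^2 - 7*c/3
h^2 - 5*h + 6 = (h - 3)*(h - 2)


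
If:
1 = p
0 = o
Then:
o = 0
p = 1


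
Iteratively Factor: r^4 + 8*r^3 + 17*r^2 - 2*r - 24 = (r + 4)*(r^3 + 4*r^2 + r - 6) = (r - 1)*(r + 4)*(r^2 + 5*r + 6) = (r - 1)*(r + 3)*(r + 4)*(r + 2)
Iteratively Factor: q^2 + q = (q + 1)*(q)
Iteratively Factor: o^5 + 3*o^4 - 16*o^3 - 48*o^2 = (o - 4)*(o^4 + 7*o^3 + 12*o^2) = (o - 4)*(o + 3)*(o^3 + 4*o^2) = (o - 4)*(o + 3)*(o + 4)*(o^2) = o*(o - 4)*(o + 3)*(o + 4)*(o)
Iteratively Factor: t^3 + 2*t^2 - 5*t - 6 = (t + 1)*(t^2 + t - 6) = (t + 1)*(t + 3)*(t - 2)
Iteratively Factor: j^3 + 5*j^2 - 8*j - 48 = (j + 4)*(j^2 + j - 12) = (j - 3)*(j + 4)*(j + 4)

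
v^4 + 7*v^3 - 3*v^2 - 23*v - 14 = (v - 2)*(v + 1)^2*(v + 7)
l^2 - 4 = (l - 2)*(l + 2)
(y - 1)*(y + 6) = y^2 + 5*y - 6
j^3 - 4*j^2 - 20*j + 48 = (j - 6)*(j - 2)*(j + 4)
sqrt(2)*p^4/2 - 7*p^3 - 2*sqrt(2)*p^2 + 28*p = p*(p - 2)*(p - 7*sqrt(2))*(sqrt(2)*p/2 + sqrt(2))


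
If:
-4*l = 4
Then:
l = -1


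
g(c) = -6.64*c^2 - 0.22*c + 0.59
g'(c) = -13.28*c - 0.22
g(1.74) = -19.90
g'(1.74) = -23.33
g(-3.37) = -74.08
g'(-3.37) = 44.53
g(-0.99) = -5.70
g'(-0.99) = 12.93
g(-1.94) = -23.97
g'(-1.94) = 25.54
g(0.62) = -2.10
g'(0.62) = -8.45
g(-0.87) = -4.24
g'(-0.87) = 11.33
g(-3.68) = -88.52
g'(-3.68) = 48.65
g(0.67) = -2.54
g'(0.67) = -9.12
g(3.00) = -59.83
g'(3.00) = -40.06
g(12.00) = -958.21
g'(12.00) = -159.58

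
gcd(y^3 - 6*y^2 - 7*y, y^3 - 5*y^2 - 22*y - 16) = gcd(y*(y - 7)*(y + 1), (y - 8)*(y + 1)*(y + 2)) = y + 1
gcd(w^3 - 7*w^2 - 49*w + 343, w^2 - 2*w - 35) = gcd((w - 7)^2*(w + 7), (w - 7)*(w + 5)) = w - 7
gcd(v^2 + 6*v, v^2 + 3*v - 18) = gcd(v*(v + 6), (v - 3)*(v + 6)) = v + 6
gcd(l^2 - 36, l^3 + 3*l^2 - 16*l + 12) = l + 6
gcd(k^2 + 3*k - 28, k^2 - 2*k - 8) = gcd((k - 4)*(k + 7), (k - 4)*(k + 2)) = k - 4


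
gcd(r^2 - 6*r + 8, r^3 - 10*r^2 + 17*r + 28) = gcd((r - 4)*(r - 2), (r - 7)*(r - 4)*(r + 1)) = r - 4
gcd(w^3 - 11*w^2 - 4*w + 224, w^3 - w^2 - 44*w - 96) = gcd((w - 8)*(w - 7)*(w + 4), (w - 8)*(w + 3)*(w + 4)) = w^2 - 4*w - 32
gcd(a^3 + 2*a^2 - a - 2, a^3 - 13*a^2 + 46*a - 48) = 1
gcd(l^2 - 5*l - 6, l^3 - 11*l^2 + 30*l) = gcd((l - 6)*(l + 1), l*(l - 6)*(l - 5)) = l - 6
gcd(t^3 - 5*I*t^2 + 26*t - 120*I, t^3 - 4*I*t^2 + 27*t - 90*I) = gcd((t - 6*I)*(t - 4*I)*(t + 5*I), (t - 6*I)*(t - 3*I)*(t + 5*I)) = t^2 - I*t + 30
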